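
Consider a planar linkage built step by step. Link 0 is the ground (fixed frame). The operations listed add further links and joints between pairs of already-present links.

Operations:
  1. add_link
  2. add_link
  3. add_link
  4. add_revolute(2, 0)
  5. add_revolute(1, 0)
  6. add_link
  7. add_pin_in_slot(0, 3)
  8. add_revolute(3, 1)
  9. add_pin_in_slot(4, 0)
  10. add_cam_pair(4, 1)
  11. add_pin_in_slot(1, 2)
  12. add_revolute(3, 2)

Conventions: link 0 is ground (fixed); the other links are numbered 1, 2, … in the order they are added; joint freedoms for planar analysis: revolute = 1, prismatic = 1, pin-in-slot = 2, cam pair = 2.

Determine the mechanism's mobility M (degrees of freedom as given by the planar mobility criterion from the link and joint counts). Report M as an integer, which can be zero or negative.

L=1 J1=0 J2=0
add link → L=2 J1=0 J2=0
add link → L=3 J1=0 J2=0
add link → L=4 J1=0 J2=0
R@2,0 dof=1 J1 → L=4 J1=1 J2=0
R@1,0 dof=1 J1 → L=4 J1=2 J2=0
add link → L=5 J1=2 J2=0
PS@0,3 dof=2 J2 → L=5 J1=2 J2=1
R@3,1 dof=1 J1 → L=5 J1=3 J2=1
PS@4,0 dof=2 J2 → L=5 J1=3 J2=2
C@4,1 dof=2 J2 → L=5 J1=3 J2=3
PS@1,2 dof=2 J2 → L=5 J1=3 J2=4
R@3,2 dof=1 J1 → L=5 J1=4 J2=4
M=3(L−1)−2J1−J2=3·4−2·4−4=0

M = 0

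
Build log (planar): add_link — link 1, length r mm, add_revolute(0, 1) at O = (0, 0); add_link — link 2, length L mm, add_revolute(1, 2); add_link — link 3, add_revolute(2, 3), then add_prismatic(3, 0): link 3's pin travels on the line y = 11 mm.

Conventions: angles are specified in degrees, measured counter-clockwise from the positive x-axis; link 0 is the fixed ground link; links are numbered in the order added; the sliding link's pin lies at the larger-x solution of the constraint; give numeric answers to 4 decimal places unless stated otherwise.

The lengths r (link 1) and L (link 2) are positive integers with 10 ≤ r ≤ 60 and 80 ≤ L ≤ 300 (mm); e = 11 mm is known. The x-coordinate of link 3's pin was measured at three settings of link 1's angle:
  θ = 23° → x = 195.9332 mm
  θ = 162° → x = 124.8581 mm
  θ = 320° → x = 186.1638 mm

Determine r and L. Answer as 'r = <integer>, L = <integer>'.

constraint per measurement: (x − r cos θ)² + (r sin θ − e)² = L²
subtracting the θ₁ and θ₂ equations cancels the r² and L² terms:
r = (x₁² − x₂²) / (2[(x₁cos θ₁ + e sin θ₁) − (x₂cos θ₂ + e sin θ₂)]) = 38.0000 → r = 38
L² = (x₁ − r cos θ₁)² + (r sin θ₁ − e)² = 25921.0006 → L = 161.0000 → L = 161
check at θ₃=320°: x = 186.1638 (printed 186.1638) ✓

r = 38, L = 161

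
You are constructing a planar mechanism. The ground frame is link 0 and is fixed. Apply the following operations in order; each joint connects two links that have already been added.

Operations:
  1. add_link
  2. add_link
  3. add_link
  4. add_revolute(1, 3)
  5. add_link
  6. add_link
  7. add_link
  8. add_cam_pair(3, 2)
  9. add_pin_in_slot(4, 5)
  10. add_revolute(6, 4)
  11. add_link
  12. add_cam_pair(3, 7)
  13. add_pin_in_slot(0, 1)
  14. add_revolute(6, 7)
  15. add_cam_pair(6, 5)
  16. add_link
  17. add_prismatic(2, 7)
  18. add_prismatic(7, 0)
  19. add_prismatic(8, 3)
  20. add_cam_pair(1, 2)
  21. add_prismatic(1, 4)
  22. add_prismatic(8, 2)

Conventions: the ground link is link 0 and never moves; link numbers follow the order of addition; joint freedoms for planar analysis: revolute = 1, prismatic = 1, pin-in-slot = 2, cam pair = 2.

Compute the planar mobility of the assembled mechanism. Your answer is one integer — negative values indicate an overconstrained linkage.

(L,J1,J2)=(1,0,0); link0 fixed
link1: (2,0,0)
link2: (3,0,0)
link3: (4,0,0)
R 1-3 [J1]: (4,1,0)
link4: (5,1,0)
link5: (6,1,0)
link6: (7,1,0)
C 3-2 [J2]: (7,1,1)
PS 4-5 [J2]: (7,1,2)
R 6-4 [J1]: (7,2,2)
link7: (8,2,2)
C 3-7 [J2]: (8,2,3)
PS 0-1 [J2]: (8,2,4)
R 6-7 [J1]: (8,3,4)
C 6-5 [J2]: (8,3,5)
link8: (9,3,5)
P 2-7 [J1]: (9,4,5)
P 7-0 [J1]: (9,5,5)
P 8-3 [J1]: (9,6,5)
C 1-2 [J2]: (9,6,6)
P 1-4 [J1]: (9,7,6)
P 8-2 [J1]: (9,8,6)
Grübler: 3·8 − 2·8 − 6 = 2

M = 2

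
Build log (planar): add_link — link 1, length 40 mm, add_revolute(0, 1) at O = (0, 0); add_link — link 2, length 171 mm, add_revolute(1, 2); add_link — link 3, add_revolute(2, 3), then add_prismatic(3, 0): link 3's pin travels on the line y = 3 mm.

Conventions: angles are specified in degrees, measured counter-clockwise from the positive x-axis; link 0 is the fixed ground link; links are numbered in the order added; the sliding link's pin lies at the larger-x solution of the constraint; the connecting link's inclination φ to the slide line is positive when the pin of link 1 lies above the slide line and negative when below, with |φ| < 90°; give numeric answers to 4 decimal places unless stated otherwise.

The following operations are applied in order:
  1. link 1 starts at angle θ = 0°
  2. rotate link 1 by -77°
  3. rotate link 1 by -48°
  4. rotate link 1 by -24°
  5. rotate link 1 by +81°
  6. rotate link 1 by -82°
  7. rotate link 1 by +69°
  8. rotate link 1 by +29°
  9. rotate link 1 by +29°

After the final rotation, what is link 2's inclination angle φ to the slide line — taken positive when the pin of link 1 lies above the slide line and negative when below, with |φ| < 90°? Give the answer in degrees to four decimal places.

geometry: r = 40 mm, L = 171 mm, e = 3 mm; θ starts at 0°
rotate link 1 by -77°: θ ← 0° -77° = -77°
rotate link 1 by -48°: θ ← -77° -48° = -125°
rotate link 1 by -24°: θ ← -125° -24° = -149°
rotate link 1 by +81°: θ ← -149° +81° = -68°
rotate link 1 by -82°: θ ← -68° -82° = -150°
rotate link 1 by +69°: θ ← -150° +69° = -81°
rotate link 1 by +29°: θ ← -81° +29° = -52°
rotate link 1 by +29°: θ ← -52° +29° = -23°
h = r sin θ − e = -15.629245 − 3 = -18.629245
sin φ = h / L = -18.629245 / 171 = -0.10894295
φ = arcsin(-0.10894295) = -6.254385°

-6.2544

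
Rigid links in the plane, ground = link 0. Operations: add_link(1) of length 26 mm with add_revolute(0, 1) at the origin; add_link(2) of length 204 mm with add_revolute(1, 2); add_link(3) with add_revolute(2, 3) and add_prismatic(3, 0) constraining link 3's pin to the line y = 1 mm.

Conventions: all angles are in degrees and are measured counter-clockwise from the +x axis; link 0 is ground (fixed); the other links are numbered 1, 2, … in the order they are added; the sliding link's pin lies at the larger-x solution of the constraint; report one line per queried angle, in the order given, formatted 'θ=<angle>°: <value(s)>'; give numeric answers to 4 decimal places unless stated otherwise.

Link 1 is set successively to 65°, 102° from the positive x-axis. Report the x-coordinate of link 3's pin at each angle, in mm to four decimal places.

geometry: r = 26 mm, L = 204 mm, e = 1 mm
θ=65°: crank pin P = (r cos θ, r sin θ) = (10.988075, 23.564002)
θ=65°: h = r sin θ − e = 23.564002 − 1 = 22.564002
θ=65°: x = r cos θ + √(L² − h²) = 10.988075 + 202.748282 = 213.736357
θ=102°: crank pin P = (r cos θ, r sin θ) = (-5.405704, 25.431838)
θ=102°: h = r sin θ − e = 25.431838 − 1 = 24.431838
θ=102°: x = r cos θ + √(L² − h²) = -5.405704 + 202.531690 = 197.125986

θ=65°: 213.7364
θ=102°: 197.1260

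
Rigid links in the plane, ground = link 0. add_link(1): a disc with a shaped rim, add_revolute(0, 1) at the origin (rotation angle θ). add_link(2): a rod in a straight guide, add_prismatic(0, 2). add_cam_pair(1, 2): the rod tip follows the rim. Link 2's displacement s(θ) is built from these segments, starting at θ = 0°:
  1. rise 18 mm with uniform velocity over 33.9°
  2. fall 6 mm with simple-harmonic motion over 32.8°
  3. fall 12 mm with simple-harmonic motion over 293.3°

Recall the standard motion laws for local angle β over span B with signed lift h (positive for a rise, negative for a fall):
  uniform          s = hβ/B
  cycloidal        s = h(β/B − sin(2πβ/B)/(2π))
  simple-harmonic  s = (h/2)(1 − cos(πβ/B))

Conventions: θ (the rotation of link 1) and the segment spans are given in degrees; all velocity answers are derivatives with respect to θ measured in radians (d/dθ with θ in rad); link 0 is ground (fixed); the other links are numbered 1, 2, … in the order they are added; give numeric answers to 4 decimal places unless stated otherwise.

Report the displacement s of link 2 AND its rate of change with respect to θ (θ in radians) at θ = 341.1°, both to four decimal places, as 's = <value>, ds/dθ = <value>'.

segment 1 (0° to 33.9°, uniform, h = 18) is passed completely: s = 0.0000 + (18) = 18.0000
segment 2 (33.9° to 66.7°, simple-harmonic, h = -6) is passed completely: s = 18.0000 + (-6) = 12.0000
θ = 341.1° falls in segment 3 (66.7° to 360°, simple-harmonic, h = -12): β = 341.1 − 66.7 = 274.4°, B = 293.3°; Δs = -12/2·(1 − cos(π·0.9356)) = -11.8775; s = 12.0000 − 11.8775 = 0.1225
velocity in seg [66.7°–360°] (simple-harmonic), θ in radians: β = 274.4° = 4.7892 rad, B = 293.3° = 5.1191 rad; ds/dθ = (πh/(2B)) sin(πβ/B) = (π·(-12)/(2·5.1191)) sin(π·0.9356) = -0.740356 mm/rad

s = 0.1225, ds/dθ = -0.7404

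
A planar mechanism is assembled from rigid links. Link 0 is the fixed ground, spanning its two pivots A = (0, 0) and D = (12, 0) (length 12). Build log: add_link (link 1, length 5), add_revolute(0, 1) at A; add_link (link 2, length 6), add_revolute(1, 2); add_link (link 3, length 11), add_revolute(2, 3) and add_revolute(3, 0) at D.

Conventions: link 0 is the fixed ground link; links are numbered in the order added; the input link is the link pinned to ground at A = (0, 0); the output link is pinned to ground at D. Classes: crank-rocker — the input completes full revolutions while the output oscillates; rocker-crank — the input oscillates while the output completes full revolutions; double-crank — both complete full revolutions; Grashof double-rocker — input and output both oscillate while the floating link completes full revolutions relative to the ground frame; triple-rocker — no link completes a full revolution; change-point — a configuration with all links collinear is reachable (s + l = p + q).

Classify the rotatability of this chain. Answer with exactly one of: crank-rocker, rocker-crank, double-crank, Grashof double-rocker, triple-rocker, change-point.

lengths: ground=12, input=5, coupler=6, output=11
sorted: s=5 (shortest), l=12 (longest), p+q=17
s + l = 17 vs p + q = 17
s + l = p + q → change-point (collinear configuration reachable)

change-point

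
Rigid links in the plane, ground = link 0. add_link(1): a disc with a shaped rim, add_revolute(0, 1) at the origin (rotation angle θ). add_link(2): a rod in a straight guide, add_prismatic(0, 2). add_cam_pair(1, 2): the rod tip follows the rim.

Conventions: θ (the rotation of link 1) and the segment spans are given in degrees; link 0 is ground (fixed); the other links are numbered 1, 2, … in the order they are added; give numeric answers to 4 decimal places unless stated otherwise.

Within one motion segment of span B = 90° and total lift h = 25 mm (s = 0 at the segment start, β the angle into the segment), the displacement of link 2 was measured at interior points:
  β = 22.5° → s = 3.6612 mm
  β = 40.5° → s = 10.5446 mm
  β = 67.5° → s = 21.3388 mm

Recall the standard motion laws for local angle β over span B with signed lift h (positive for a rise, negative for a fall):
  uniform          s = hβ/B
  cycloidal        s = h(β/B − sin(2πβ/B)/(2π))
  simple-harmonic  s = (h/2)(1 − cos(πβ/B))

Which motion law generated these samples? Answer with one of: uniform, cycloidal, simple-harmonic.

candidates at β/B = r: uniform s = h·r (linear in β); cycloidal s = h·(r − sin(2πr)/(2π)); simple-harmonic s = (h/2)(1 − cos(πr))
β=22.5°: printed 3.6612 | uniform 6.2500, cycloidal 2.2711, simple-harmonic 3.6612
β=40.5°: printed 10.5446 | uniform 11.2500, cycloidal 10.0205, simple-harmonic 10.5446
β=67.5°: printed 21.3388 | uniform 18.7500, cycloidal 22.7289, simple-harmonic 21.3388
only one law matches every sample → simple-harmonic

simple-harmonic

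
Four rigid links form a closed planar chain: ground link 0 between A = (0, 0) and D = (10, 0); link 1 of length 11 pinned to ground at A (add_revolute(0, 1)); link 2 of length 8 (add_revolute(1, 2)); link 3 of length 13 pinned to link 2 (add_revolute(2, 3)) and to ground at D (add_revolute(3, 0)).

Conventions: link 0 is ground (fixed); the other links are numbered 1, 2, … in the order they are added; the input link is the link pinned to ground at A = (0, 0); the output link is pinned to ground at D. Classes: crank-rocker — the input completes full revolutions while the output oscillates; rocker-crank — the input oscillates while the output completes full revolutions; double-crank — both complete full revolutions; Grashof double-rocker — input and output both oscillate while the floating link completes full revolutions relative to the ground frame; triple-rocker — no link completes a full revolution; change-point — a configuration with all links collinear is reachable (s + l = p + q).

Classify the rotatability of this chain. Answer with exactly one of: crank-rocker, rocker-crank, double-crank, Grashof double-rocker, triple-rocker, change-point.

lengths: ground=10, input=11, coupler=8, output=13
sorted: s=8 (shortest), l=13 (longest), p+q=21
s + l = 21 vs p + q = 21
s + l = p + q → change-point (collinear configuration reachable)

change-point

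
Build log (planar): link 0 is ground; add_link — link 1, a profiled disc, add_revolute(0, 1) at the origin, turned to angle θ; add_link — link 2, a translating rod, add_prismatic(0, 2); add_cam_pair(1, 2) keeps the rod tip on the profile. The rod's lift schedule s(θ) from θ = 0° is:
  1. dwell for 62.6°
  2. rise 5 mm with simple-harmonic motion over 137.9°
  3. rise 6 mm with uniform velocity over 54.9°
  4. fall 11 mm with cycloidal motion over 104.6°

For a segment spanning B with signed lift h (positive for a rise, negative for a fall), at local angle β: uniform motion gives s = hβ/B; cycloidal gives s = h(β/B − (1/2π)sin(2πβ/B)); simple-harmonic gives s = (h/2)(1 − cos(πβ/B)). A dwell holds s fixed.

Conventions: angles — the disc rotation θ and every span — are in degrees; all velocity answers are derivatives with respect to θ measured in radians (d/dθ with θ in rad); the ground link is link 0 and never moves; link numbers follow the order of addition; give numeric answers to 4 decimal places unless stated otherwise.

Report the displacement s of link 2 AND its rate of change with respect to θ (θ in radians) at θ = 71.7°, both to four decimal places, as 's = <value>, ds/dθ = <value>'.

seg 1 [0°–62.6°] dwell: s stays 0.0000
seg 2 [62.6°–200.5°] simple-harmonic, h=5: θ=71.7° here. β=9.1, B=137.9. 5/2·(1 − cos(π·0.0660)) = 0.0535 → s = 0.0535
velocity in seg [62.6°–200.5°] (simple-harmonic), θ in radians: β = 9.1° = 0.1588 rad, B = 137.9° = 2.4068 rad; ds/dθ = (πh/(2B)) sin(πβ/B) = (π·5/(2·2.4068)) sin(π·0.0660) = 0.671676 mm/rad

s = 0.0535, ds/dθ = 0.6717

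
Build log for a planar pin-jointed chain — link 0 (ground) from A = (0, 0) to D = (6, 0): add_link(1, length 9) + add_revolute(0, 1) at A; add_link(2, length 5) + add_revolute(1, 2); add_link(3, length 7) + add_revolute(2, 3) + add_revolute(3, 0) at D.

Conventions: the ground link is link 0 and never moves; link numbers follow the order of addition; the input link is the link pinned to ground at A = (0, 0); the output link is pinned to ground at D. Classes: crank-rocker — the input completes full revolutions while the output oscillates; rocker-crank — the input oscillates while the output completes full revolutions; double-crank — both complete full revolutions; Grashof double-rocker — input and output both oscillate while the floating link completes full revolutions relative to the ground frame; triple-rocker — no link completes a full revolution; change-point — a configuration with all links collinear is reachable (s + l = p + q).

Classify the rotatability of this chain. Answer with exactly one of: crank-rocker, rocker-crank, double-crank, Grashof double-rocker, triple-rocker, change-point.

lengths: ground=6, input=9, coupler=5, output=7
sorted: s=5 (shortest), l=9 (longest), p+q=13
s + l = 14 vs p + q = 13
s + l > p + q → non-Grashof → no link fully rotates → triple-rocker

triple-rocker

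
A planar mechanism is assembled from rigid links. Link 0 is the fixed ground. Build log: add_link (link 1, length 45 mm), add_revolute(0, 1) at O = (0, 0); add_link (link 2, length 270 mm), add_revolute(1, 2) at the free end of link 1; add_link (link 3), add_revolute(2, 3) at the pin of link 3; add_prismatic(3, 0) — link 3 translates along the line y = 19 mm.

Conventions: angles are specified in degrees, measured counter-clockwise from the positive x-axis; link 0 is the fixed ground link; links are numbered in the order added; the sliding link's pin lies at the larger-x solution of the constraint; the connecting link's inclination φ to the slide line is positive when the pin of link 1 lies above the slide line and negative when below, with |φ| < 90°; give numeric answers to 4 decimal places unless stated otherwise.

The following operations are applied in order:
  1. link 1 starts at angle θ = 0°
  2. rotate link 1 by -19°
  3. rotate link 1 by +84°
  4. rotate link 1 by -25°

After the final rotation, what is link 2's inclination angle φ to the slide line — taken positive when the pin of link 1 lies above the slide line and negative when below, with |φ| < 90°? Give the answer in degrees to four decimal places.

geometry: r = 45 mm, L = 270 mm, e = 19 mm; θ starts at 0°
rotate link 1 by -19°: θ ← 0° -19° = -19°
rotate link 1 by +84°: θ ← -19° +84° = 65°
rotate link 1 by -25°: θ ← 65° -25° = 40°
h = r sin θ − e = 28.925442 − 19 = 9.925442
sin φ = h / L = 9.925442 / 270 = 0.03676090
φ = arcsin(0.03676090) = 2.106719°

2.1067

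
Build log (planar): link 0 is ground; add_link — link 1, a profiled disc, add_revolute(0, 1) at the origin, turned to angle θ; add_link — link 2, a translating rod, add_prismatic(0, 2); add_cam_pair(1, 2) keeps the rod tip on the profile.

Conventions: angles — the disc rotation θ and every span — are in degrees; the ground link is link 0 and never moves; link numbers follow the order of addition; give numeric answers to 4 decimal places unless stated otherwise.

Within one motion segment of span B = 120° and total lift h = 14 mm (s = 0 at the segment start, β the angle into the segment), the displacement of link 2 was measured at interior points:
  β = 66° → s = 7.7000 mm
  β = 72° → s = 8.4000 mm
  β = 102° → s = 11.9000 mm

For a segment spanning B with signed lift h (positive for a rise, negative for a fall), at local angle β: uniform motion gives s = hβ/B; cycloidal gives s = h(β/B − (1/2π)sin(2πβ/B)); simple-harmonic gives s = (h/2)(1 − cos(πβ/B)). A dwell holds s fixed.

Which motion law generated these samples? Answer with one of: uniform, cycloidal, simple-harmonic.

candidates at β/B = r: uniform s = h·r (linear in β); cycloidal s = h·(r − sin(2πr)/(2π)); simple-harmonic s = (h/2)(1 − cos(πr))
β=66°: printed 7.7000 | uniform 7.7000, cycloidal 8.3885, simple-harmonic 8.0950
β=72°: printed 8.4000 | uniform 8.4000, cycloidal 9.7097, simple-harmonic 9.1631
β=102°: printed 11.9000 | uniform 11.9000, cycloidal 13.7026, simple-harmonic 13.2370
only one law matches every sample → uniform

uniform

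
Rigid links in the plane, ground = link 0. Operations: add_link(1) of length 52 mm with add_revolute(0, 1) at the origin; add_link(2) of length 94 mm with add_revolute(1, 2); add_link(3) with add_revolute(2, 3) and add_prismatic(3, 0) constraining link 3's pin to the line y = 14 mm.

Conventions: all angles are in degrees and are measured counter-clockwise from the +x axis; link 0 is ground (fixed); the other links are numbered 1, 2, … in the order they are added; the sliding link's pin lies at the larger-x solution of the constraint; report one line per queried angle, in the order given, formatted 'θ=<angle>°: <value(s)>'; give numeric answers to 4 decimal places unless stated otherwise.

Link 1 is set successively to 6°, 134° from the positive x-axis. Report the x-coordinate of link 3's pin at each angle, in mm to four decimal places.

geometry: r = 52 mm, L = 94 mm, e = 14 mm
θ=6°: crank pin P = (r cos θ, r sin θ) = (51.715139, 5.435480)
θ=6°: h = r sin θ − e = 5.435480 − 14 = -8.564520
θ=6°: x = r cos θ + √(L² − h²) = 51.715139 + 93.609022 = 145.324161
θ=134°: crank pin P = (r cos θ, r sin θ) = (-36.122235, 37.405670)
θ=134°: h = r sin θ − e = 37.405670 − 14 = 23.405670
θ=134°: x = r cos θ + √(L² − h²) = -36.122235 + 91.039413 = 54.917177

θ=6°: 145.3242
θ=134°: 54.9172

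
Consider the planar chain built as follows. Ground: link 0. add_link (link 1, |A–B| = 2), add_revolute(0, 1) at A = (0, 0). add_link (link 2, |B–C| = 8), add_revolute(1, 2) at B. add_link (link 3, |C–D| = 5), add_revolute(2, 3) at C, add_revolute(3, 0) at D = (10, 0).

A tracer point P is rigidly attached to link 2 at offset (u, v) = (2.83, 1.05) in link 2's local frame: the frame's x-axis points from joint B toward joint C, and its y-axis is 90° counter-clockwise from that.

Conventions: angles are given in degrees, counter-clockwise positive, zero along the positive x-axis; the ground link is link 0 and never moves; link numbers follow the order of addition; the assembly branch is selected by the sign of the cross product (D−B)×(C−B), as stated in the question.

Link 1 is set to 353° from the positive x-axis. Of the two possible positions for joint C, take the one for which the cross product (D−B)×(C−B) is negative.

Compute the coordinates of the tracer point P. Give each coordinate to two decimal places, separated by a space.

A=(0,0), D=(10.00,0)
B = A + 2.00·(cos353°, sin353°) = (1.9851, -0.2437)
|BD| = 8.0186
circle(B,8.00) ∩ circle(D,5.00): a=6.4411, h=4.7446
  candidates: C₊=(8.2790,4.6945) cross=38.045; C₋=(8.5675,-4.7904) cross=-38.045
  branch - wants cross < 0 → take C=(8.5675,-4.7904) (cross=-38.045)
ex = (C−B)/|BC| = (0.8228,-0.5683); ey = (0.5683,0.8228)
P = B + 2.83·ex + 1.05·ey = (4.9104,-0.9882)

4.91 -0.99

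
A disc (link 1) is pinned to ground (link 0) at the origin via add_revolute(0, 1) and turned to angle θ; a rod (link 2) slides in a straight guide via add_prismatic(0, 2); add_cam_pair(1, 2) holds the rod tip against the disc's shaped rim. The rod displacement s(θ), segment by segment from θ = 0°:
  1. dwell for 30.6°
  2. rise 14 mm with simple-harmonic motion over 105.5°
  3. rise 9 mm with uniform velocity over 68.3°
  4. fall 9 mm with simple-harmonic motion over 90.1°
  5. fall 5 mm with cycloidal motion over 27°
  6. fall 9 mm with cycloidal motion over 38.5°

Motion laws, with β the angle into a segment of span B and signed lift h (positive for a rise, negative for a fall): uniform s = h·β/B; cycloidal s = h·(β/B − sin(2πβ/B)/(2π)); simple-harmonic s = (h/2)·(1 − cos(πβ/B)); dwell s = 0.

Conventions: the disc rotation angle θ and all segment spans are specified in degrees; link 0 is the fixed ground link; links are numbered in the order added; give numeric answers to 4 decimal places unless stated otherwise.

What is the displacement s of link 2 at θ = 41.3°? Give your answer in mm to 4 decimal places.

segment 1 (0° to 30.6°, dwell): s unchanged at 0.0000
θ = 41.3° falls in segment 2 (30.6° to 136.1°, simple-harmonic, h = 14): β = 41.3 − 30.6 = 10.7°, B = 105.5°; Δs = 14/2·(1 − cos(π·0.1014)) = 0.3523; s = 0.0000 + 0.3523 = 0.3523

0.3523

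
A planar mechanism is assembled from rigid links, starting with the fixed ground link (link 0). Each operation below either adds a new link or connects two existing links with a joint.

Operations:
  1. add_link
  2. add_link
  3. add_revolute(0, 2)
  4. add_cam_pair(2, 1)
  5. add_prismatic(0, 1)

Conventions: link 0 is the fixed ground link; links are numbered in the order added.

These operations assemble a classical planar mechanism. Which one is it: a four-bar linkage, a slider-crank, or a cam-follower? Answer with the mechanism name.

links: 3 (incl. ground); joints: 1 revolute, 1 prismatic, 1 higher (cam) pair, forming one closed loop
3 links, revolute + prismatic + higher pair in one loop → cam-follower

cam-follower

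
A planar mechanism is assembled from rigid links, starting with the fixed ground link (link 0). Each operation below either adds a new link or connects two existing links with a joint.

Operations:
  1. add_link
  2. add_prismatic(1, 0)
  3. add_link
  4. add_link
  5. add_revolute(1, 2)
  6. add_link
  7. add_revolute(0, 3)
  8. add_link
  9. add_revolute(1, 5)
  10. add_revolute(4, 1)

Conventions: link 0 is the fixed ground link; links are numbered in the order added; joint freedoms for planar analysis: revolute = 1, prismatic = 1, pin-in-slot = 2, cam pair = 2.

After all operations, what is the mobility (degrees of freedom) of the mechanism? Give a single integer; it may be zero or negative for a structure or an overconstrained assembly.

ground; <1,0,0>
#1 <2,0,0>
P:1↔0 J1 <2,1,0>
#2 <3,1,0>
#3 <4,1,0>
R:1↔2 J1 <4,2,0>
#4 <5,2,0>
R:0↔3 J1 <5,3,0>
#5 <6,3,0>
R:1↔5 J1 <6,4,0>
R:4↔1 J1 <6,5,0>
3×5 − 2×5 − 1×0 = 5

M = 5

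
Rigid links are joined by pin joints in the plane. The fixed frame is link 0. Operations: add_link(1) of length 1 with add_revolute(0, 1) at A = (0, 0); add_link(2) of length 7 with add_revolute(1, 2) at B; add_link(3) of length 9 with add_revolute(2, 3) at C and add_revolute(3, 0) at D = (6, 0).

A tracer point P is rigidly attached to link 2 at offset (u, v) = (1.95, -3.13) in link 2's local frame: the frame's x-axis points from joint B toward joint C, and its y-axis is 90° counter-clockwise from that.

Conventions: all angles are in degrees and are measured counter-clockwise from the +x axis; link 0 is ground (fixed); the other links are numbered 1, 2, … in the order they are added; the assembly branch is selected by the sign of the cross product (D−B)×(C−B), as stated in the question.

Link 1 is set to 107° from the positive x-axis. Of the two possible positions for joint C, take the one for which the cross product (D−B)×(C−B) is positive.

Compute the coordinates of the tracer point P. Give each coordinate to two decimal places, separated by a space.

A=(0,0), D=(6.00,0)
B = A + 1.00·(cos107°, sin107°) = (-0.2924, 0.9563)
|BD| = 6.3646
circle(B,7.00) ∩ circle(D,9.00): a=0.6684, h=6.9680
  candidates: C₊=(1.4154,7.7448) cross=44.349; C₋=(-0.6785,-6.0330) cross=-44.349
  branch + wants cross > 0 → take C=(1.4154,7.7448) (cross=44.349)
ex = (C−B)/|BC| = (0.2440,0.9698); ey = (-0.9698,0.2440)
P = B + 1.95·ex + -3.13·ey = (3.2188,2.0838)

3.22 2.08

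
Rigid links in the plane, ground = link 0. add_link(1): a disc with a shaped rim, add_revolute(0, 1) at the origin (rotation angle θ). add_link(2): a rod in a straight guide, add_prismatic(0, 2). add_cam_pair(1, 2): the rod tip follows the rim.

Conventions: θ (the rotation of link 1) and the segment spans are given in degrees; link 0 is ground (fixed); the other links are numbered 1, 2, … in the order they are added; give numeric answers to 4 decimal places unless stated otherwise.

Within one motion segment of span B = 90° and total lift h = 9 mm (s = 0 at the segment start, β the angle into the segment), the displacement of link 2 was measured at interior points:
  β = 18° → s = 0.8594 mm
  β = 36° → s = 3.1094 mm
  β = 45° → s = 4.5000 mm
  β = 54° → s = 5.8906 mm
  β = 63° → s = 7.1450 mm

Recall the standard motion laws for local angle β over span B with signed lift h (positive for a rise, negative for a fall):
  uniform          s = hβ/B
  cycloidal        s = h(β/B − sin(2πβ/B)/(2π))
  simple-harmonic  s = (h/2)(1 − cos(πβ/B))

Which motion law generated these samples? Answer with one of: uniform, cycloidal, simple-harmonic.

candidates at β/B = r: uniform s = h·r (linear in β); cycloidal s = h·(r − sin(2πr)/(2π)); simple-harmonic s = (h/2)(1 − cos(πr))
β=18°: printed 0.8594 | uniform 1.8000, cycloidal 0.4377, simple-harmonic 0.8594
β=36°: printed 3.1094 | uniform 3.6000, cycloidal 2.7581, simple-harmonic 3.1094
β=45°: printed 4.5000 | uniform 4.5000, cycloidal 4.5000, simple-harmonic 4.5000
β=54°: printed 5.8906 | uniform 5.4000, cycloidal 6.2419, simple-harmonic 5.8906
β=63°: printed 7.1450 | uniform 6.3000, cycloidal 7.6623, simple-harmonic 7.1450
only one law matches every sample → simple-harmonic

simple-harmonic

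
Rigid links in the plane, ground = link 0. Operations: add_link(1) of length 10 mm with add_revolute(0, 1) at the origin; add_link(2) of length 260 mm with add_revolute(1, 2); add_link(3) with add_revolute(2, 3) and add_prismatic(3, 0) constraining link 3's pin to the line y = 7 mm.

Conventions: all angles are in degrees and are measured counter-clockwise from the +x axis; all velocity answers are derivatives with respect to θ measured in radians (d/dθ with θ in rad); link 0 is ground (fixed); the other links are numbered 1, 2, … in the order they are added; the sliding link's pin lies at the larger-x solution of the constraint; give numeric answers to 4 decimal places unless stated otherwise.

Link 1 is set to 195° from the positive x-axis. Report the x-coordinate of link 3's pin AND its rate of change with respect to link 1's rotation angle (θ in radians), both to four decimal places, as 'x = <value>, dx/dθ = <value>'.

geometry: r = 10 mm, L = 260 mm, e = 7 mm
crank pin P = (r cos θ, r sin θ) = (-9.659258, -2.588190)
h = r sin θ − e = -2.588190 − 7 = -9.588190
x = r cos θ + √(L² − h²) = -9.659258 + 259.823145 = 250.163887
dx/dθ = −r sin θ − h·r cos θ/√(L² − h²) (θ in radians; h = -9.588190) = 2.231737

x = 250.1639, dx/dθ = 2.2317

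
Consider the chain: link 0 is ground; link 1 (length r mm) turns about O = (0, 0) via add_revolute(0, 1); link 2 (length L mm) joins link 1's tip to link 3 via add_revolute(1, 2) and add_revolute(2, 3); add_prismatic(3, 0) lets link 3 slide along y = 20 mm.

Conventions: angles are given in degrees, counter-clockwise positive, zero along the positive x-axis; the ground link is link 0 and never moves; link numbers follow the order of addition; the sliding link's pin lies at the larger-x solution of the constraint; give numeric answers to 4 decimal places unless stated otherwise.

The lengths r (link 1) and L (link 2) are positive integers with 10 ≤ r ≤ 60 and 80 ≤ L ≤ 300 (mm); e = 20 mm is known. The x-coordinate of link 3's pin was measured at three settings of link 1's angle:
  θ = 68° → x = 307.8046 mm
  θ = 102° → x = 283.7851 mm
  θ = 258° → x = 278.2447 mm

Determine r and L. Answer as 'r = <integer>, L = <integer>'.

constraint per measurement: (x − r cos θ)² + (r sin θ − e)² = L²
subtracting the θ₁ and θ₂ equations cancels the r² and L² terms:
r = (x₁² − x₂²) / (2[(x₁cos θ₁ + e sin θ₁) − (x₂cos θ₂ + e sin θ₂)]) = 41.0001 → r = 41
L² = (x₁ − r cos θ₁)² + (r sin θ₁ − e)² = 85849.0284 → L = 293.0000 → L = 293
check at θ₃=258°: x = 278.2447 (printed 278.2447) ✓

r = 41, L = 293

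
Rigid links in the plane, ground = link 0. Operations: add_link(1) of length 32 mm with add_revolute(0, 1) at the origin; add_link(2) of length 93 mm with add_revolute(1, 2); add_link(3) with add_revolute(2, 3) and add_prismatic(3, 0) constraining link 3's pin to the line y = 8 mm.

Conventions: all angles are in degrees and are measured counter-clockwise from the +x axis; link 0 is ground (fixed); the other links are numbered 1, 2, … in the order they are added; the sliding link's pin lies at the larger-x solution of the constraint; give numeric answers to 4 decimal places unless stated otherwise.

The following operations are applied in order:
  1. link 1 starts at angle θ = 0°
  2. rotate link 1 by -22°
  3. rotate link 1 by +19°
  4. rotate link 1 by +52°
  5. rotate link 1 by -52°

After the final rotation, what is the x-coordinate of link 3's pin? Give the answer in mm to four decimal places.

geometry: r = 32 mm, L = 93 mm, e = 8 mm; θ starts at 0°
rotate link 1 by -22°: θ ← 0° -22° = -22°
rotate link 1 by +19°: θ ← -22° +19° = -3°
rotate link 1 by +52°: θ ← -3° +52° = 49°
rotate link 1 by -52°: θ ← 49° -52° = -3°
crank pin P = (r cos θ, r sin θ) = (31.956145, -1.674751)
h = r sin θ − e = -1.674751 − 8 = -9.674751
x = r cos θ + √(L² − h²) = 31.956145 + 92.495401 = 124.451546

124.4515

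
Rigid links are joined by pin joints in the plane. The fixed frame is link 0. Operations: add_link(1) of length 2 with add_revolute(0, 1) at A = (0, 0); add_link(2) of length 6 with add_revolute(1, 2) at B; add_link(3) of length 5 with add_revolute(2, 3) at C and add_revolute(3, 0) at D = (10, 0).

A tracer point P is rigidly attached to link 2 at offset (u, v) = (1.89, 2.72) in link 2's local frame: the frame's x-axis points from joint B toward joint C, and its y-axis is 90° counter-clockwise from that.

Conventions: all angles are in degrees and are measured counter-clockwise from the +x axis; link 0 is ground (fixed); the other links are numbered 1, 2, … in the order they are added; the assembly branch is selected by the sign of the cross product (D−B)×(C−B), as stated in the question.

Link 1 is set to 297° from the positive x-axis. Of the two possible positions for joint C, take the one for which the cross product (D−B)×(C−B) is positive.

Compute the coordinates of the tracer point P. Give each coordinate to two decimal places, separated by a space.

A=(0,0), D=(10.00,0)
B = A + 2.00·(cos297°, sin297°) = (0.9080, -1.7820)
|BD| = 9.2650
circle(B,6.00) ∩ circle(D,5.00): a=5.2261, h=2.9475
  candidates: C₊=(5.4696,2.1156) cross=27.308; C₋=(6.6034,-3.6693) cross=-27.308
  branch + wants cross > 0 → take C=(5.4696,2.1156) (cross=27.308)
ex = (C−B)/|BC| = (0.7603,0.6496); ey = (-0.6496,0.7603)
P = B + 1.89·ex + 2.72·ey = (0.5780,1.5137)

0.58 1.51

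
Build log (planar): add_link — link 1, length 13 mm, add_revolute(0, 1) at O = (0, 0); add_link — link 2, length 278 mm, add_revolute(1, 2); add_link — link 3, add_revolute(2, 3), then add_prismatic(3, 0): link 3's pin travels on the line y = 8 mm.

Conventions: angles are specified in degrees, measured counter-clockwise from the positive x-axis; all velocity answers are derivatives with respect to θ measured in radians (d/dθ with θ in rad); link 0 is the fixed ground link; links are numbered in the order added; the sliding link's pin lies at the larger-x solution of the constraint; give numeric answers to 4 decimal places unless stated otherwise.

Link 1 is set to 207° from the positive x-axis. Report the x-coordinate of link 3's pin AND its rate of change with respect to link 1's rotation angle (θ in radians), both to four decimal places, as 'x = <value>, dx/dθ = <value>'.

geometry: r = 13 mm, L = 278 mm, e = 8 mm
crank pin P = (r cos θ, r sin θ) = (-11.583085, -5.901876)
h = r sin θ − e = -5.901876 − 8 = -13.901876
x = r cos θ + √(L² − h²) = -11.583085 + 277.652189 = 266.069104
dx/dθ = −r sin θ − h·r cos θ/√(L² − h²) (θ in radians; h = -13.901876) = 5.321918

x = 266.0691, dx/dθ = 5.3219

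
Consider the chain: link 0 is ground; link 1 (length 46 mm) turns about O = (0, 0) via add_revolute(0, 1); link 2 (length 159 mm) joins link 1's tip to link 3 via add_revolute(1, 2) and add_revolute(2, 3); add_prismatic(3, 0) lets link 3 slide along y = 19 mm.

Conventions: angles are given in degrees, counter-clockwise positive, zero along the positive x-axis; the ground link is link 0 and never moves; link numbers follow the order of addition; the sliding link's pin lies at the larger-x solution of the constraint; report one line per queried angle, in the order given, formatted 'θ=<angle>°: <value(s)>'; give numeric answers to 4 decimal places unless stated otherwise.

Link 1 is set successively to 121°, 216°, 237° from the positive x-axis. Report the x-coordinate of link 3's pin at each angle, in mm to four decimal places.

geometry: r = 46 mm, L = 159 mm, e = 19 mm
θ=121°: crank pin P = (r cos θ, r sin θ) = (-23.691751, 39.429696)
θ=121°: h = r sin θ − e = 39.429696 − 19 = 20.429696
θ=121°: x = r cos θ + √(L² − h²) = -23.691751 + 157.682046 = 133.990294
θ=216°: crank pin P = (r cos θ, r sin θ) = (-37.214782, -27.038122)
θ=216°: h = r sin θ − e = -27.038122 − 19 = -46.038122
θ=216°: x = r cos θ + √(L² − h²) = -37.214782 + 152.188999 = 114.974217
θ=237°: crank pin P = (r cos θ, r sin θ) = (-25.053396, -38.578846)
θ=237°: h = r sin θ − e = -38.578846 − 19 = -57.578846
θ=237°: x = r cos θ + √(L² − h²) = -25.053396 + 148.208220 = 123.154824

θ=121°: 133.9903
θ=216°: 114.9742
θ=237°: 123.1548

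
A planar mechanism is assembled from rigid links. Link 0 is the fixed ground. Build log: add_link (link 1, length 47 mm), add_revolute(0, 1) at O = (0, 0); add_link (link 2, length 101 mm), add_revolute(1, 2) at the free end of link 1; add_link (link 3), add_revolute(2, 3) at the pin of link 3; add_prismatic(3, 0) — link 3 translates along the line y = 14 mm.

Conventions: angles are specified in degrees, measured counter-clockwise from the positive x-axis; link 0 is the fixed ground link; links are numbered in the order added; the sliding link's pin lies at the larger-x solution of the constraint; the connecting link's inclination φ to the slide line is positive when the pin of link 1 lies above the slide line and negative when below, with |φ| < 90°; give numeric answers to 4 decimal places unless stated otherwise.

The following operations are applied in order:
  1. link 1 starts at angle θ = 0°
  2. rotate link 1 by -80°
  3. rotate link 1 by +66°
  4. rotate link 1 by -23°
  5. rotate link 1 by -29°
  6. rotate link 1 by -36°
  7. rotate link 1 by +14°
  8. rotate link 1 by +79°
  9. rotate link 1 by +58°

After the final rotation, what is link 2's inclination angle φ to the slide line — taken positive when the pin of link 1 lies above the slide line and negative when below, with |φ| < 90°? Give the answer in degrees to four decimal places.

geometry: r = 47 mm, L = 101 mm, e = 14 mm; θ starts at 0°
rotate link 1 by -80°: θ ← 0° -80° = -80°
rotate link 1 by +66°: θ ← -80° +66° = -14°
rotate link 1 by -23°: θ ← -14° -23° = -37°
rotate link 1 by -29°: θ ← -37° -29° = -66°
rotate link 1 by -36°: θ ← -66° -36° = -102°
rotate link 1 by +14°: θ ← -102° +14° = -88°
rotate link 1 by +79°: θ ← -88° +79° = -9°
rotate link 1 by +58°: θ ← -9° +58° = 49°
h = r sin θ − e = 35.471350 − 14 = 21.471350
sin φ = h / L = 21.471350 / 101 = 0.21258763
φ = arcsin(0.21258763) = 12.274037°

12.2740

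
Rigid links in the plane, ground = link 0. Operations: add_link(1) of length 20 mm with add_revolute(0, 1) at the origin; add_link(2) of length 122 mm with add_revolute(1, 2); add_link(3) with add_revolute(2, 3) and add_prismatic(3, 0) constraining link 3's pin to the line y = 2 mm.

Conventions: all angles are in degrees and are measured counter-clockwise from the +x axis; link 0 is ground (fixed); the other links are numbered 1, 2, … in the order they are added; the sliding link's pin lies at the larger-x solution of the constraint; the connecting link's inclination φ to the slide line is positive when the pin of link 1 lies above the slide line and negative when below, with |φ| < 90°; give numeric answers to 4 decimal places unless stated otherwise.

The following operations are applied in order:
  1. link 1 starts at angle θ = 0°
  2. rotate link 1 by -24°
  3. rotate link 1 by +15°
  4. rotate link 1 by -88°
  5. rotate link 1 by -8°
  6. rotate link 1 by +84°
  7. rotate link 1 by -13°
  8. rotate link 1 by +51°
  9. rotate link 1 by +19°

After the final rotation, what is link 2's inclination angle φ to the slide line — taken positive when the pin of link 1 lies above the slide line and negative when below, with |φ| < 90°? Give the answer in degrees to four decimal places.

geometry: r = 20 mm, L = 122 mm, e = 2 mm; θ starts at 0°
rotate link 1 by -24°: θ ← 0° -24° = -24°
rotate link 1 by +15°: θ ← -24° +15° = -9°
rotate link 1 by -88°: θ ← -9° -88° = -97°
rotate link 1 by -8°: θ ← -97° -8° = -105°
rotate link 1 by +84°: θ ← -105° +84° = -21°
rotate link 1 by -13°: θ ← -21° -13° = -34°
rotate link 1 by +51°: θ ← -34° +51° = 17°
rotate link 1 by +19°: θ ← 17° +19° = 36°
h = r sin θ − e = 11.755705 − 2 = 9.755705
sin φ = h / L = 9.755705 / 122 = 0.07996480
φ = arcsin(0.07996480) = 4.586542°

4.5865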